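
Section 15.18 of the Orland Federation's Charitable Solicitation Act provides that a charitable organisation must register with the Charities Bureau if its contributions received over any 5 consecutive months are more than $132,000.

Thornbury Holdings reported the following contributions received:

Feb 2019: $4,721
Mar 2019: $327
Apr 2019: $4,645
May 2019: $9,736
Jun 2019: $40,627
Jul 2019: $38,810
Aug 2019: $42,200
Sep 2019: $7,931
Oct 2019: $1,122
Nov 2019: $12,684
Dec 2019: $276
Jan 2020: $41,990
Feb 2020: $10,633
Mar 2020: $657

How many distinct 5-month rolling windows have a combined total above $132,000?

2

Feb 2019–Jun 2019: $4,721 + $327 + $4,645 + $9,736 + $40,627 = $60,056 (under)
Mar 2019–Jul 2019: $327 + $4,645 + $9,736 + $40,627 + $38,810 = $94,145 (under)
Apr 2019–Aug 2019: $4,645 + $9,736 + $40,627 + $38,810 + $42,200 = $136,018 (over)
May 2019–Sep 2019: $9,736 + $40,627 + $38,810 + $42,200 + $7,931 = $139,304 (over)
Jun 2019–Oct 2019: $40,627 + $38,810 + $42,200 + $7,931 + $1,122 = $130,690 (under)
Jul 2019–Nov 2019: $38,810 + $42,200 + $7,931 + $1,122 + $12,684 = $102,747 (under)
Aug 2019–Dec 2019: $42,200 + $7,931 + $1,122 + $12,684 + $276 = $64,213 (under)
Sep 2019–Jan 2020: $7,931 + $1,122 + $12,684 + $276 + $41,990 = $64,003 (under)
Oct 2019–Feb 2020: $1,122 + $12,684 + $276 + $41,990 + $10,633 = $66,705 (under)
Nov 2019–Mar 2020: $12,684 + $276 + $41,990 + $10,633 + $657 = $66,240 (under)
2 windows exceed the threshold.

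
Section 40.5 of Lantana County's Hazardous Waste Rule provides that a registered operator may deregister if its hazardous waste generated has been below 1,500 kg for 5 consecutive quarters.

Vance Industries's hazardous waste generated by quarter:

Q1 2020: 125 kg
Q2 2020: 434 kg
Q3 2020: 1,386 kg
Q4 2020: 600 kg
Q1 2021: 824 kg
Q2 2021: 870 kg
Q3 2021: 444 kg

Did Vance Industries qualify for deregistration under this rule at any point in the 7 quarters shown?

Yes

Quarters below 1,500 kg: Q1 2020, Q2 2020, Q3 2020, Q4 2020, Q1 2021, Q2 2021, Q3 2021.
Longest run of consecutive quarters below the threshold: 7.
7 ≥ 5, so Vance Industries became eligible.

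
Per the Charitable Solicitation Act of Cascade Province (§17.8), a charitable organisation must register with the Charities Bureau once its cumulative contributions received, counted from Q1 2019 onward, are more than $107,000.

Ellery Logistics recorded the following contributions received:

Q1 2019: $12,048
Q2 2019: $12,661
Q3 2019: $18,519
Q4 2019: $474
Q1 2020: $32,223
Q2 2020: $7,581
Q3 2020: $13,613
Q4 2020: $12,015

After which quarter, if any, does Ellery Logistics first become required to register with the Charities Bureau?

Through Q1 2019: $12,048
Through Q2 2019: $24,709
Through Q3 2019: $43,228
Through Q4 2019: $43,702
Through Q1 2020: $75,925
Through Q2 2020: $83,506
Through Q3 2020: $97,119
Through Q4 2020: $109,134 ← exceeds threshold

Q4 2020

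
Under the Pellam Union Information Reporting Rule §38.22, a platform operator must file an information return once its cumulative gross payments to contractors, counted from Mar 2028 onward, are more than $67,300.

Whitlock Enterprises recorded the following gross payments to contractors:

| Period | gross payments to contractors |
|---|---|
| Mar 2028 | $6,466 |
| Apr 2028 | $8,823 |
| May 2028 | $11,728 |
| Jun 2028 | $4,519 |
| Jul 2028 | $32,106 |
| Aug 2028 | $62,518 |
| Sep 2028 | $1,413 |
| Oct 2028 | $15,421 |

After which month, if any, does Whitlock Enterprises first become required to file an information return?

Through Mar 2028: $6,466
Through Apr 2028: $15,289
Through May 2028: $27,017
Through Jun 2028: $31,536
Through Jul 2028: $63,642
Through Aug 2028: $126,160 ← exceeds threshold

Aug 2028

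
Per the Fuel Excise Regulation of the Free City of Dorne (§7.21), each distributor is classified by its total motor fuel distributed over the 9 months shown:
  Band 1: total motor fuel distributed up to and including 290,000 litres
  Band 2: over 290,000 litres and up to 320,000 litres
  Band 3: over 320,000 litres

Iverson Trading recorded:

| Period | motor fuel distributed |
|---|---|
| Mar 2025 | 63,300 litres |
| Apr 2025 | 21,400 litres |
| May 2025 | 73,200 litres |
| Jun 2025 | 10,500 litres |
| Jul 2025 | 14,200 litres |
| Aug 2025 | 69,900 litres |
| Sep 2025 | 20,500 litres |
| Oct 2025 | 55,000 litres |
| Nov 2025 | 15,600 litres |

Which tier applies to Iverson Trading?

Band 3

Total motor fuel distributed: 63,300 litres + 21,400 litres + 73,200 litres + 10,500 litres + 14,200 litres + 69,900 litres + 20,500 litres + 55,000 litres + 15,600 litres = 343,600 litres.
343,600 litres > 320,000 litres, so Band 3 applies.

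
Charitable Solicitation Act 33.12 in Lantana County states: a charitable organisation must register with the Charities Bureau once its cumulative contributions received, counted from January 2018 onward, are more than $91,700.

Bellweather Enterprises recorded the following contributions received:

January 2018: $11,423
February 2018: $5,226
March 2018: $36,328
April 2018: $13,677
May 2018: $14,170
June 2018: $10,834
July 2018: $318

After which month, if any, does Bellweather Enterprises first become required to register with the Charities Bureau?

July 2018

Through January 2018: $11,423
Through February 2018: $16,649
Through March 2018: $52,977
Through April 2018: $66,654
Through May 2018: $80,824
Through June 2018: $91,658
Through July 2018: $91,976 ← exceeds threshold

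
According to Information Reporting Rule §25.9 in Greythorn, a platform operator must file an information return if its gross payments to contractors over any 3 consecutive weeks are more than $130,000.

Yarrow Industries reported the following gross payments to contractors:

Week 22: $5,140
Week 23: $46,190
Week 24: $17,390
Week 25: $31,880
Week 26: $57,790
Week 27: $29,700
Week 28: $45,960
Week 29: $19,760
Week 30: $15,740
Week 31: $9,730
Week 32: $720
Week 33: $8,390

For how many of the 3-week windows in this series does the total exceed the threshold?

1

Week 22–Week 24: $5,140 + $46,190 + $17,390 = $68,720 (under)
Week 23–Week 25: $46,190 + $17,390 + $31,880 = $95,460 (under)
Week 24–Week 26: $17,390 + $31,880 + $57,790 = $107,060 (under)
Week 25–Week 27: $31,880 + $57,790 + $29,700 = $119,370 (under)
Week 26–Week 28: $57,790 + $29,700 + $45,960 = $133,450 (over)
Week 27–Week 29: $29,700 + $45,960 + $19,760 = $95,420 (under)
Week 28–Week 30: $45,960 + $19,760 + $15,740 = $81,460 (under)
Week 29–Week 31: $19,760 + $15,740 + $9,730 = $45,230 (under)
Week 30–Week 32: $15,740 + $9,730 + $720 = $26,190 (under)
Week 31–Week 33: $9,730 + $720 + $8,390 = $18,840 (under)
1 window exceeds the threshold.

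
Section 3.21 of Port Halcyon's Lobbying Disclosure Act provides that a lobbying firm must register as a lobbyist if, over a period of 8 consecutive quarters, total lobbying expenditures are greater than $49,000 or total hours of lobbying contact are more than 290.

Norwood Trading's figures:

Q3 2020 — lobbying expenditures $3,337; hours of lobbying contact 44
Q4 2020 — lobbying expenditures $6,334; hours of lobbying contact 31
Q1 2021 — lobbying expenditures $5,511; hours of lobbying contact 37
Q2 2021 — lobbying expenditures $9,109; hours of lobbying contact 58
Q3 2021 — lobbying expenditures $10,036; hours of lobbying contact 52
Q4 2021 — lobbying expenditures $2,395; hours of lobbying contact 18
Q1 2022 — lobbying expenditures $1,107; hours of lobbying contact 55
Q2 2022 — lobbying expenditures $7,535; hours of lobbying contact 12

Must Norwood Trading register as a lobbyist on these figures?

Yes

Total lobbying expenditures: $3,337 + $6,334 + $5,511 + $9,109 + $10,036 + $2,395 + $1,107 + $7,535 = $45,364 (≤ $49,000).
Total hours of lobbying contact: 44 + 31 + 37 + 58 + 52 + 18 + 55 + 12 = 307 (> 290).
The test is 'or': at least one threshold is exceeded.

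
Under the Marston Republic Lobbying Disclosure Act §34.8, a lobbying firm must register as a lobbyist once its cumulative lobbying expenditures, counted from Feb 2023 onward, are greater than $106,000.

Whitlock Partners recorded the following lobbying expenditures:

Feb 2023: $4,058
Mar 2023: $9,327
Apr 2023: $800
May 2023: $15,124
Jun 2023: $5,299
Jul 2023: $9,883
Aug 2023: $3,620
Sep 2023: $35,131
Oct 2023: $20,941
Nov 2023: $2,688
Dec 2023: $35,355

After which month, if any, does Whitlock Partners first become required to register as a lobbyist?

Nov 2023

Through Feb 2023: $4,058
Through Mar 2023: $13,385
Through Apr 2023: $14,185
Through May 2023: $29,309
Through Jun 2023: $34,608
Through Jul 2023: $44,491
Through Aug 2023: $48,111
Through Sep 2023: $83,242
Through Oct 2023: $104,183
Through Nov 2023: $106,871 ← exceeds threshold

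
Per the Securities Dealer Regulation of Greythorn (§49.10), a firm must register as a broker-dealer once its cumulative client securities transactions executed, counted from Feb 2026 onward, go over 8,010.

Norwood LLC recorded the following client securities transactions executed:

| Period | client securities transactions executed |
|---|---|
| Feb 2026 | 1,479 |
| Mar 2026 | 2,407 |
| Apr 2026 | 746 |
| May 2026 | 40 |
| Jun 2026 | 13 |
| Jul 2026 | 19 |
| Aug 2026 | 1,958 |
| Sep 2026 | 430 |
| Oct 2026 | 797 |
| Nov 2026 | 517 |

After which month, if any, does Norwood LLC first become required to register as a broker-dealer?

Nov 2026

Through Feb 2026: 1,479
Through Mar 2026: 3,886
Through Apr 2026: 4,632
Through May 2026: 4,672
Through Jun 2026: 4,685
Through Jul 2026: 4,704
Through Aug 2026: 6,662
Through Sep 2026: 7,092
Through Oct 2026: 7,889
Through Nov 2026: 8,406 ← exceeds threshold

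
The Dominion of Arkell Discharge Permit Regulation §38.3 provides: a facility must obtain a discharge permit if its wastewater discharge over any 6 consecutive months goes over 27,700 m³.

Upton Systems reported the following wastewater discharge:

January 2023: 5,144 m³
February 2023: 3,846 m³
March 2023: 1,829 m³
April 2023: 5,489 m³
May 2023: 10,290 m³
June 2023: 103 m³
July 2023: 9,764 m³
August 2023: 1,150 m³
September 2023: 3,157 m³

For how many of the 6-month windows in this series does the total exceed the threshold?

3

January 2023–June 2023: 5,144 m³ + 3,846 m³ + 1,829 m³ + 5,489 m³ + 10,290 m³ + 103 m³ = 26,701 m³ (under)
February 2023–July 2023: 3,846 m³ + 1,829 m³ + 5,489 m³ + 10,290 m³ + 103 m³ + 9,764 m³ = 31,321 m³ (over)
March 2023–August 2023: 1,829 m³ + 5,489 m³ + 10,290 m³ + 103 m³ + 9,764 m³ + 1,150 m³ = 28,625 m³ (over)
April 2023–September 2023: 5,489 m³ + 10,290 m³ + 103 m³ + 9,764 m³ + 1,150 m³ + 3,157 m³ = 29,953 m³ (over)
3 windows exceed the threshold.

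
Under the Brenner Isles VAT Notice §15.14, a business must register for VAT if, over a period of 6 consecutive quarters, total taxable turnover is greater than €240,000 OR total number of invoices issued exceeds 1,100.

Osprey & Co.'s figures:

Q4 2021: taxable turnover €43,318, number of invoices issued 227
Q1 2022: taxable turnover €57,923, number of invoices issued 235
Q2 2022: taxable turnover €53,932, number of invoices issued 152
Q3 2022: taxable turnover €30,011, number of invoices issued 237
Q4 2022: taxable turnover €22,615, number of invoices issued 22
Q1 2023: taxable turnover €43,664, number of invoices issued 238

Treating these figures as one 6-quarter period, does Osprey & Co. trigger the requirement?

Total taxable turnover: €43,318 + €57,923 + €53,932 + €30,011 + €22,615 + €43,664 = €251,463 (> €240,000).
Total number of invoices issued: 227 + 235 + 152 + 237 + 22 + 238 = 1,111 (> 1,100).
The test is 'or': at least one threshold is exceeded.

Yes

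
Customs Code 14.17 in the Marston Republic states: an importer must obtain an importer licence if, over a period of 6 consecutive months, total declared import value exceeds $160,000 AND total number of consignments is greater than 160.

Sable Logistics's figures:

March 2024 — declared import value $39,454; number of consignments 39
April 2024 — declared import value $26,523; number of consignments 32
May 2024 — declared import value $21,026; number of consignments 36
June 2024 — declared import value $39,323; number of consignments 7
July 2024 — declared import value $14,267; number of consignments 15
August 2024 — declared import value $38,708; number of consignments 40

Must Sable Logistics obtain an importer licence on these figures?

Total declared import value: $39,454 + $26,523 + $21,026 + $39,323 + $14,267 + $38,708 = $179,301 (> $160,000).
Total number of consignments: 39 + 32 + 36 + 7 + 15 + 40 = 169 (> 160).
The test is 'and': both thresholds are exceeded.

Yes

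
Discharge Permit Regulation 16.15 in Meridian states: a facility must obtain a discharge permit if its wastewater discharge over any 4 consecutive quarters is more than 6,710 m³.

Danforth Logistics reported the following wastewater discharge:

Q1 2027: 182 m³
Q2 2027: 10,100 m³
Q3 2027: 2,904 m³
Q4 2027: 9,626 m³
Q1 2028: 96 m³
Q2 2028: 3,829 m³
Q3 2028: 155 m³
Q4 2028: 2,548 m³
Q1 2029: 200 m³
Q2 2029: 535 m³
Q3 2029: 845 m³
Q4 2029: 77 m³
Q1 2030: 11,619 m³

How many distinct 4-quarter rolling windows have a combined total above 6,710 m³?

6

Q1 2027–Q4 2027: 182 m³ + 10,100 m³ + 2,904 m³ + 9,626 m³ = 22,812 m³ (over)
Q2 2027–Q1 2028: 10,100 m³ + 2,904 m³ + 9,626 m³ + 96 m³ = 22,726 m³ (over)
Q3 2027–Q2 2028: 2,904 m³ + 9,626 m³ + 96 m³ + 3,829 m³ = 16,455 m³ (over)
Q4 2027–Q3 2028: 9,626 m³ + 96 m³ + 3,829 m³ + 155 m³ = 13,706 m³ (over)
Q1 2028–Q4 2028: 96 m³ + 3,829 m³ + 155 m³ + 2,548 m³ = 6,628 m³ (under)
Q2 2028–Q1 2029: 3,829 m³ + 155 m³ + 2,548 m³ + 200 m³ = 6,732 m³ (over)
Q3 2028–Q2 2029: 155 m³ + 2,548 m³ + 200 m³ + 535 m³ = 3,438 m³ (under)
Q4 2028–Q3 2029: 2,548 m³ + 200 m³ + 535 m³ + 845 m³ = 4,128 m³ (under)
Q1 2029–Q4 2029: 200 m³ + 535 m³ + 845 m³ + 77 m³ = 1,657 m³ (under)
Q2 2029–Q1 2030: 535 m³ + 845 m³ + 77 m³ + 11,619 m³ = 13,076 m³ (over)
6 windows exceed the threshold.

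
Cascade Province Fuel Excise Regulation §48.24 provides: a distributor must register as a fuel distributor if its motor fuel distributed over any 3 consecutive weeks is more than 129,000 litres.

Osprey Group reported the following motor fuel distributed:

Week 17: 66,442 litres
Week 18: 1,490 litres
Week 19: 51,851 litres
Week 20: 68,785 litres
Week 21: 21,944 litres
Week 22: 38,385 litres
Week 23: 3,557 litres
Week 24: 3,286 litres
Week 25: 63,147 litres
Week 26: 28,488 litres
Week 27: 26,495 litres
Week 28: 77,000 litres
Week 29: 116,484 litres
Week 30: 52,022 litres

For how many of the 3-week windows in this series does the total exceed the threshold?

5

Week 17–Week 19: 66,442 litres + 1,490 litres + 51,851 litres = 119,783 litres (under)
Week 18–Week 20: 1,490 litres + 51,851 litres + 68,785 litres = 122,126 litres (under)
Week 19–Week 21: 51,851 litres + 68,785 litres + 21,944 litres = 142,580 litres (over)
Week 20–Week 22: 68,785 litres + 21,944 litres + 38,385 litres = 129,114 litres (over)
Week 21–Week 23: 21,944 litres + 38,385 litres + 3,557 litres = 63,886 litres (under)
Week 22–Week 24: 38,385 litres + 3,557 litres + 3,286 litres = 45,228 litres (under)
Week 23–Week 25: 3,557 litres + 3,286 litres + 63,147 litres = 69,990 litres (under)
Week 24–Week 26: 3,286 litres + 63,147 litres + 28,488 litres = 94,921 litres (under)
Week 25–Week 27: 63,147 litres + 28,488 litres + 26,495 litres = 118,130 litres (under)
Week 26–Week 28: 28,488 litres + 26,495 litres + 77,000 litres = 131,983 litres (over)
Week 27–Week 29: 26,495 litres + 77,000 litres + 116,484 litres = 219,979 litres (over)
Week 28–Week 30: 77,000 litres + 116,484 litres + 52,022 litres = 245,506 litres (over)
5 windows exceed the threshold.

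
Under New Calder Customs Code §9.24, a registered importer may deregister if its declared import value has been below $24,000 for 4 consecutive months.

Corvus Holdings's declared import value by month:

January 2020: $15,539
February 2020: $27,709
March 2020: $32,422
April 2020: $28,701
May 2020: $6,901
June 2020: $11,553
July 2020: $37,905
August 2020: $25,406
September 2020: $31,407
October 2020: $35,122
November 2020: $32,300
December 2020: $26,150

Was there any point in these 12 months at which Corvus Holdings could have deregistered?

Months below $24,000: January 2020, May 2020, June 2020.
Longest run of consecutive months below the threshold: 2.
2 < 4, so Corvus Holdings never became eligible.

No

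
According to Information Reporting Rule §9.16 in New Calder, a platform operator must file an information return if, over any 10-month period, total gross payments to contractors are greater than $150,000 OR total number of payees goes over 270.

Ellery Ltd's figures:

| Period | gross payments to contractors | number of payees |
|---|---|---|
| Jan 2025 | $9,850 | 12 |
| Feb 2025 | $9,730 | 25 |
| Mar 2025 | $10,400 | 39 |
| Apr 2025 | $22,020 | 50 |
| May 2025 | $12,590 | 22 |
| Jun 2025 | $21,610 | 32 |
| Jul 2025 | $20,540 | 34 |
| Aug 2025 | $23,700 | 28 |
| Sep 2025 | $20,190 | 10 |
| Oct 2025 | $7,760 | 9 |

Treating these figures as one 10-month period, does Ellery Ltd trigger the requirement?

Total gross payments to contractors: $9,850 + $9,730 + $10,400 + $22,020 + $12,590 + $21,610 + $20,540 + $23,700 + $20,190 + $7,760 = $158,390 (> $150,000).
Total number of payees: 12 + 25 + 39 + 50 + 22 + 32 + 34 + 28 + 10 + 9 = 261 (≤ 270).
The test is 'or': at least one threshold is exceeded.

Yes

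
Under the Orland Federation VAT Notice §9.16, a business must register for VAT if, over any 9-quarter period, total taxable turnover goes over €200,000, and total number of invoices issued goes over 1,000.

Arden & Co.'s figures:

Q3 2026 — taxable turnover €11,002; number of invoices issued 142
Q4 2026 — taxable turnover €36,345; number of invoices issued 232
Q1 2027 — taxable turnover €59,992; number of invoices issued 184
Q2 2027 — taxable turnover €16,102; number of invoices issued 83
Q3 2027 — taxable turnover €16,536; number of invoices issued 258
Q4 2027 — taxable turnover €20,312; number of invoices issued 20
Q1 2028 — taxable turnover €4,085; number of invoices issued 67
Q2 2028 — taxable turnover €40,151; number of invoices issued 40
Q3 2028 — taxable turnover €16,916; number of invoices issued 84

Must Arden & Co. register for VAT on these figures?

Yes

Total taxable turnover: €11,002 + €36,345 + €59,992 + €16,102 + €16,536 + €20,312 + €4,085 + €40,151 + €16,916 = €221,441 (> €200,000).
Total number of invoices issued: 142 + 232 + 184 + 83 + 258 + 20 + 67 + 40 + 84 = 1,110 (> 1,000).
The test is 'and': both thresholds are exceeded.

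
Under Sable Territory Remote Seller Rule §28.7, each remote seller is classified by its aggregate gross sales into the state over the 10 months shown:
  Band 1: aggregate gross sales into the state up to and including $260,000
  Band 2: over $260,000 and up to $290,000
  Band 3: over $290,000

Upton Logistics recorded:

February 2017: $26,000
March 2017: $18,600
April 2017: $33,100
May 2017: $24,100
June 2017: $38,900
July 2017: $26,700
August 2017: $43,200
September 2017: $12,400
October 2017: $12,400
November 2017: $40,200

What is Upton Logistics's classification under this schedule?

Aggregate gross sales into the state: $26,000 + $18,600 + $33,100 + $24,100 + $38,900 + $26,700 + $43,200 + $12,400 + $12,400 + $40,200 = $275,600.
$260,000 < $275,600 ≤ $290,000, so Band 2 applies.

Band 2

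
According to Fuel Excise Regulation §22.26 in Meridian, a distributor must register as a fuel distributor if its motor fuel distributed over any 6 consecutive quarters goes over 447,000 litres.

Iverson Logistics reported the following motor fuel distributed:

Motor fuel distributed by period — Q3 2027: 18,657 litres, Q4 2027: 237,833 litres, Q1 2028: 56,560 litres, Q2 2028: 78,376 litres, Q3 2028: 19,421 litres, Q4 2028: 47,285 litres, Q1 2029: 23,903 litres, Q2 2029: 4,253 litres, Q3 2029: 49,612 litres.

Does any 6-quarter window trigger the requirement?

Yes

Q3 2027–Q4 2028: 18,657 litres + 237,833 litres + 56,560 litres + 78,376 litres + 19,421 litres + 47,285 litres = 458,132 litres (over)
Q4 2027–Q1 2029: 237,833 litres + 56,560 litres + 78,376 litres + 19,421 litres + 47,285 litres + 23,903 litres = 463,378 litres (over)
Q1 2028–Q2 2029: 56,560 litres + 78,376 litres + 19,421 litres + 47,285 litres + 23,903 litres + 4,253 litres = 229,798 litres (under)
Q2 2028–Q3 2029: 78,376 litres + 19,421 litres + 47,285 litres + 23,903 litres + 4,253 litres + 49,612 litres = 222,850 litres (under)
At least one window exceeds 447,000 litres.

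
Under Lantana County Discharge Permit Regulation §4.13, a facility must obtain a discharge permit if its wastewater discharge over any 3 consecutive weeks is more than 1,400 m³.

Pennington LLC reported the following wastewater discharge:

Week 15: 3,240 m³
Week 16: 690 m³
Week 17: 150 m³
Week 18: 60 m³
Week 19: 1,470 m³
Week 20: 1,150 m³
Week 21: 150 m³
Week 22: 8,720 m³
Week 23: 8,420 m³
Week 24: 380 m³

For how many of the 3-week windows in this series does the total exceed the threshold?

7

Week 15–Week 17: 3,240 m³ + 690 m³ + 150 m³ = 4,080 m³ (over)
Week 16–Week 18: 690 m³ + 150 m³ + 60 m³ = 900 m³ (under)
Week 17–Week 19: 150 m³ + 60 m³ + 1,470 m³ = 1,680 m³ (over)
Week 18–Week 20: 60 m³ + 1,470 m³ + 1,150 m³ = 2,680 m³ (over)
Week 19–Week 21: 1,470 m³ + 1,150 m³ + 150 m³ = 2,770 m³ (over)
Week 20–Week 22: 1,150 m³ + 150 m³ + 8,720 m³ = 10,020 m³ (over)
Week 21–Week 23: 150 m³ + 8,720 m³ + 8,420 m³ = 17,290 m³ (over)
Week 22–Week 24: 8,720 m³ + 8,420 m³ + 380 m³ = 17,520 m³ (over)
7 windows exceed the threshold.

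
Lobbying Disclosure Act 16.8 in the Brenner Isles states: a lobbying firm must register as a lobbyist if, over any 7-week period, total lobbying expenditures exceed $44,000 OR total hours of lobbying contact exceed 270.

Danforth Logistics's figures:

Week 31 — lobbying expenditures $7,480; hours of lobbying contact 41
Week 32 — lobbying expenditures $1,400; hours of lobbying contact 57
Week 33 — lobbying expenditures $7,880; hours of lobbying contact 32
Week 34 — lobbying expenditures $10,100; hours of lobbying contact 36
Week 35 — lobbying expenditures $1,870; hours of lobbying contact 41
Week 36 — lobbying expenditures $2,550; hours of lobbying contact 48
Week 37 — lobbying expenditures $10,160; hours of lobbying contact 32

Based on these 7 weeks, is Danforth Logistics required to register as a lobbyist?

Total lobbying expenditures: $7,480 + $1,400 + $7,880 + $10,100 + $1,870 + $2,550 + $10,160 = $41,440 (≤ $44,000).
Total hours of lobbying contact: 41 + 57 + 32 + 36 + 41 + 48 + 32 = 287 (> 270).
The test is 'or': at least one threshold is exceeded.

Yes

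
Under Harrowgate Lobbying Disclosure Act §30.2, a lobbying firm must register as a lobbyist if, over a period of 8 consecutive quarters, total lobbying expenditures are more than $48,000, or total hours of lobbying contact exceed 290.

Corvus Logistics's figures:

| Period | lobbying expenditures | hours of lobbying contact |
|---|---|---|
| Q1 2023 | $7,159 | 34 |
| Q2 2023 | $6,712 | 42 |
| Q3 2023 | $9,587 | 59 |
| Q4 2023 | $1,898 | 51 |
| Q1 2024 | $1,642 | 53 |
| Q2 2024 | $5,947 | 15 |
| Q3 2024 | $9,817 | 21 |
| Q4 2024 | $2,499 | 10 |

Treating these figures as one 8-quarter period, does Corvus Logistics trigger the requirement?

Total lobbying expenditures: $7,159 + $6,712 + $9,587 + $1,898 + $1,642 + $5,947 + $9,817 + $2,499 = $45,261 (≤ $48,000).
Total hours of lobbying contact: 34 + 42 + 59 + 51 + 53 + 15 + 21 + 10 = 285 (≤ 290).
The test is 'or': neither threshold is exceeded.

No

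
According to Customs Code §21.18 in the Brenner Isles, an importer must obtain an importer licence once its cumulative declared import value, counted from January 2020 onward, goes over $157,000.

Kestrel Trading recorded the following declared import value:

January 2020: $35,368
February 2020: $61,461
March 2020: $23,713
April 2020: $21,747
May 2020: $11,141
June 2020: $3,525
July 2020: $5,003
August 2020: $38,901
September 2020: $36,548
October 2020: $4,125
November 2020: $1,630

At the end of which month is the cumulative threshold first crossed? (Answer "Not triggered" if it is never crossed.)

July 2020

Through January 2020: $35,368
Through February 2020: $96,829
Through March 2020: $120,542
Through April 2020: $142,289
Through May 2020: $153,430
Through June 2020: $156,955
Through July 2020: $161,958 ← exceeds threshold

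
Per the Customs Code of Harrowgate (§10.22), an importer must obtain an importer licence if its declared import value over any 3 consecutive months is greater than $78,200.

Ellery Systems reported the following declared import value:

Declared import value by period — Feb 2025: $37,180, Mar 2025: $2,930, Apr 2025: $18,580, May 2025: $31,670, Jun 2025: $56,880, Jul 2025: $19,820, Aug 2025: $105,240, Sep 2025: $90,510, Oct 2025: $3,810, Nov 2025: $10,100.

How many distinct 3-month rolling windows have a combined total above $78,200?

6

Feb 2025–Apr 2025: $37,180 + $2,930 + $18,580 = $58,690 (under)
Mar 2025–May 2025: $2,930 + $18,580 + $31,670 = $53,180 (under)
Apr 2025–Jun 2025: $18,580 + $31,670 + $56,880 = $107,130 (over)
May 2025–Jul 2025: $31,670 + $56,880 + $19,820 = $108,370 (over)
Jun 2025–Aug 2025: $56,880 + $19,820 + $105,240 = $181,940 (over)
Jul 2025–Sep 2025: $19,820 + $105,240 + $90,510 = $215,570 (over)
Aug 2025–Oct 2025: $105,240 + $90,510 + $3,810 = $199,560 (over)
Sep 2025–Nov 2025: $90,510 + $3,810 + $10,100 = $104,420 (over)
6 windows exceed the threshold.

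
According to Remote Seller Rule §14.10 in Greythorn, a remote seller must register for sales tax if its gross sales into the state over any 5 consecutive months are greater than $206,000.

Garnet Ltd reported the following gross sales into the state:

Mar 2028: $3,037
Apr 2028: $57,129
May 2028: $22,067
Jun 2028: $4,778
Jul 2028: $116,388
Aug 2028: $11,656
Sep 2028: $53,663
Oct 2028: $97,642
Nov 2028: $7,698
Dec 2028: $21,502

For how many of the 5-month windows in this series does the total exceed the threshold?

Mar 2028–Jul 2028: $3,037 + $57,129 + $22,067 + $4,778 + $116,388 = $203,399 (under)
Apr 2028–Aug 2028: $57,129 + $22,067 + $4,778 + $116,388 + $11,656 = $212,018 (over)
May 2028–Sep 2028: $22,067 + $4,778 + $116,388 + $11,656 + $53,663 = $208,552 (over)
Jun 2028–Oct 2028: $4,778 + $116,388 + $11,656 + $53,663 + $97,642 = $284,127 (over)
Jul 2028–Nov 2028: $116,388 + $11,656 + $53,663 + $97,642 + $7,698 = $287,047 (over)
Aug 2028–Dec 2028: $11,656 + $53,663 + $97,642 + $7,698 + $21,502 = $192,161 (under)
4 windows exceed the threshold.

4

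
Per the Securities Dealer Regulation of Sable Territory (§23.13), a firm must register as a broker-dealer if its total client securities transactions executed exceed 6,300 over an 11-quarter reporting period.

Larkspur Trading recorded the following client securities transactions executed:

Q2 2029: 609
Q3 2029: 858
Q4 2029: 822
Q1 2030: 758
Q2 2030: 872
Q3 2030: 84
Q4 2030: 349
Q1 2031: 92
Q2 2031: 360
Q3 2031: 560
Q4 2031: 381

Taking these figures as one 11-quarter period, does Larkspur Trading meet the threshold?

No

Total client securities transactions executed: 609 + 858 + 822 + 758 + 872 + 84 + 349 + 92 + 360 + 560 + 381 = 5,745.
5,745 ≤ 6,300, so the threshold is not exceeded.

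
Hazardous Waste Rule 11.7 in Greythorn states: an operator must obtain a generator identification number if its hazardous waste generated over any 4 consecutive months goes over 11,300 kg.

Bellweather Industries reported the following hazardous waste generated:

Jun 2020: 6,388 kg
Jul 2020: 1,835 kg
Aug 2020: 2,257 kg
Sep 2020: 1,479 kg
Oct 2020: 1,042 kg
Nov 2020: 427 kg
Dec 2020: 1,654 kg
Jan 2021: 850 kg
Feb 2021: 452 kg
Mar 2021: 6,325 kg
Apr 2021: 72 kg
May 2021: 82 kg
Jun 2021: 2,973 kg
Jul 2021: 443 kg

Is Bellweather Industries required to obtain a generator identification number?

Jun 2020–Sep 2020: 6,388 kg + 1,835 kg + 2,257 kg + 1,479 kg = 11,959 kg (over)
Jul 2020–Oct 2020: 1,835 kg + 2,257 kg + 1,479 kg + 1,042 kg = 6,613 kg (under)
Aug 2020–Nov 2020: 2,257 kg + 1,479 kg + 1,042 kg + 427 kg = 5,205 kg (under)
Sep 2020–Dec 2020: 1,479 kg + 1,042 kg + 427 kg + 1,654 kg = 4,602 kg (under)
Oct 2020–Jan 2021: 1,042 kg + 427 kg + 1,654 kg + 850 kg = 3,973 kg (under)
Nov 2020–Feb 2021: 427 kg + 1,654 kg + 850 kg + 452 kg = 3,383 kg (under)
Dec 2020–Mar 2021: 1,654 kg + 850 kg + 452 kg + 6,325 kg = 9,281 kg (under)
Jan 2021–Apr 2021: 850 kg + 452 kg + 6,325 kg + 72 kg = 7,699 kg (under)
Feb 2021–May 2021: 452 kg + 6,325 kg + 72 kg + 82 kg = 6,931 kg (under)
Mar 2021–Jun 2021: 6,325 kg + 72 kg + 82 kg + 2,973 kg = 9,452 kg (under)
Apr 2021–Jul 2021: 72 kg + 82 kg + 2,973 kg + 443 kg = 3,570 kg (under)
At least one window exceeds 11,300 kg.

Yes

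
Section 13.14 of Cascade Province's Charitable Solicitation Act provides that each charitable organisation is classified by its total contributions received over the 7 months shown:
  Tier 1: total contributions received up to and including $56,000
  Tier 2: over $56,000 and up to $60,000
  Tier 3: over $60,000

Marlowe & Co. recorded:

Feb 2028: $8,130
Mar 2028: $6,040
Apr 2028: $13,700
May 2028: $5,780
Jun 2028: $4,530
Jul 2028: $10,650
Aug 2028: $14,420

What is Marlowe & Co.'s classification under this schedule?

Total contributions received: $8,130 + $6,040 + $13,700 + $5,780 + $4,530 + $10,650 + $14,420 = $63,250.
$63,250 > $60,000, so Tier 3 applies.

Tier 3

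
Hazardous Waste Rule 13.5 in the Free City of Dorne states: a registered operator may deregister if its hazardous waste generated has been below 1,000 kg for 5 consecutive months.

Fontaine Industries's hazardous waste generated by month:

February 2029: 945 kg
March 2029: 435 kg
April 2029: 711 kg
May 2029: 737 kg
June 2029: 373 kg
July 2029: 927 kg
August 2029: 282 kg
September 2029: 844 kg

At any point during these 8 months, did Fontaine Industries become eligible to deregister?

Months below 1,000 kg: February 2029, March 2029, April 2029, May 2029, June 2029, July 2029, August 2029, September 2029.
Longest run of consecutive months below the threshold: 8.
8 ≥ 5, so Fontaine Industries became eligible.

Yes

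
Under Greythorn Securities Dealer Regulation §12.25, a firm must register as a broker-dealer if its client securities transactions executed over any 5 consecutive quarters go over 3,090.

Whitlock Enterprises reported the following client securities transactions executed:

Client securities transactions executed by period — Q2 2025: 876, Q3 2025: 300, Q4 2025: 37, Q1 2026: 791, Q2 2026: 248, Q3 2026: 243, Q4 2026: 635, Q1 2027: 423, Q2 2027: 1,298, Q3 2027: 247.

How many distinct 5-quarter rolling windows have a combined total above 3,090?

0

Q2 2025–Q2 2026: 876 + 300 + 37 + 791 + 248 = 2,252 (under)
Q3 2025–Q3 2026: 300 + 37 + 791 + 248 + 243 = 1,619 (under)
Q4 2025–Q4 2026: 37 + 791 + 248 + 243 + 635 = 1,954 (under)
Q1 2026–Q1 2027: 791 + 248 + 243 + 635 + 423 = 2,340 (under)
Q2 2026–Q2 2027: 248 + 243 + 635 + 423 + 1,298 = 2,847 (under)
Q3 2026–Q3 2027: 243 + 635 + 423 + 1,298 + 247 = 2,846 (under)
0 windows exceed the threshold.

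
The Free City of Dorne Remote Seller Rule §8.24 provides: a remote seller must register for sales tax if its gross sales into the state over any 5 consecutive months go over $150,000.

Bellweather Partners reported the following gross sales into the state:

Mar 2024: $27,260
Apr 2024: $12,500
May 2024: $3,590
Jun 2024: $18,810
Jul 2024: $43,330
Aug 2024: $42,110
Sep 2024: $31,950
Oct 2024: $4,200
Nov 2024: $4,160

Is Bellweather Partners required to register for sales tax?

No

Mar 2024–Jul 2024: $27,260 + $12,500 + $3,590 + $18,810 + $43,330 = $105,490 (under)
Apr 2024–Aug 2024: $12,500 + $3,590 + $18,810 + $43,330 + $42,110 = $120,340 (under)
May 2024–Sep 2024: $3,590 + $18,810 + $43,330 + $42,110 + $31,950 = $139,790 (under)
Jun 2024–Oct 2024: $18,810 + $43,330 + $42,110 + $31,950 + $4,200 = $140,400 (under)
Jul 2024–Nov 2024: $43,330 + $42,110 + $31,950 + $4,200 + $4,160 = $125,750 (under)
No window exceeds $150,000.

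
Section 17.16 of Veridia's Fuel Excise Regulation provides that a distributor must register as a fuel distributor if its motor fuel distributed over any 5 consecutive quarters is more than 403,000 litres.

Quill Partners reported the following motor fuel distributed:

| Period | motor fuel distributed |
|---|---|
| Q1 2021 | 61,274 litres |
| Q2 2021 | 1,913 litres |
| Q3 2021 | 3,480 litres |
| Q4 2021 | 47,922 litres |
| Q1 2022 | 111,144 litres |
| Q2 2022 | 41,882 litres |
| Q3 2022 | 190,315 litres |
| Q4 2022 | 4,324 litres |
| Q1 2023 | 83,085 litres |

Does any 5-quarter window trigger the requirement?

Yes

Q1 2021–Q1 2022: 61,274 litres + 1,913 litres + 3,480 litres + 47,922 litres + 111,144 litres = 225,733 litres (under)
Q2 2021–Q2 2022: 1,913 litres + 3,480 litres + 47,922 litres + 111,144 litres + 41,882 litres = 206,341 litres (under)
Q3 2021–Q3 2022: 3,480 litres + 47,922 litres + 111,144 litres + 41,882 litres + 190,315 litres = 394,743 litres (under)
Q4 2021–Q4 2022: 47,922 litres + 111,144 litres + 41,882 litres + 190,315 litres + 4,324 litres = 395,587 litres (under)
Q1 2022–Q1 2023: 111,144 litres + 41,882 litres + 190,315 litres + 4,324 litres + 83,085 litres = 430,750 litres (over)
At least one window exceeds 403,000 litres.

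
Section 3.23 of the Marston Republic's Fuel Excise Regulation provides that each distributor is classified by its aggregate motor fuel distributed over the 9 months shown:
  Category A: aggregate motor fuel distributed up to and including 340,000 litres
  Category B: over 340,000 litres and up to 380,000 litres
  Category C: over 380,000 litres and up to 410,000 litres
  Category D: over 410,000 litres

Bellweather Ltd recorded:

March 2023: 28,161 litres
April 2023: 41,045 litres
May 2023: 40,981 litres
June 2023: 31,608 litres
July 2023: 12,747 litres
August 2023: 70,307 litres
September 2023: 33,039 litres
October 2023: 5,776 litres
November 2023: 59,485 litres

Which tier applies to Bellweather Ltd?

Aggregate motor fuel distributed: 28,161 litres + 41,045 litres + 40,981 litres + 31,608 litres + 12,747 litres + 70,307 litres + 33,039 litres + 5,776 litres + 59,485 litres = 323,149 litres.
323,149 litres ≤ 340,000 litres, so Category A applies.

Category A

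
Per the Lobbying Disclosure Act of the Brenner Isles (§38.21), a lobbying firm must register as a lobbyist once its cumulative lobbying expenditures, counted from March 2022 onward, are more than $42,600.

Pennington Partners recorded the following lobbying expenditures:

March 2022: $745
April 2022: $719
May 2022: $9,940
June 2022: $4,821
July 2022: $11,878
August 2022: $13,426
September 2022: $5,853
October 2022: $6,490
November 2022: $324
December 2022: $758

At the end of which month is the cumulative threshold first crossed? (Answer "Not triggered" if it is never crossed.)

September 2022

Through March 2022: $745
Through April 2022: $1,464
Through May 2022: $11,404
Through June 2022: $16,225
Through July 2022: $28,103
Through August 2022: $41,529
Through September 2022: $47,382 ← exceeds threshold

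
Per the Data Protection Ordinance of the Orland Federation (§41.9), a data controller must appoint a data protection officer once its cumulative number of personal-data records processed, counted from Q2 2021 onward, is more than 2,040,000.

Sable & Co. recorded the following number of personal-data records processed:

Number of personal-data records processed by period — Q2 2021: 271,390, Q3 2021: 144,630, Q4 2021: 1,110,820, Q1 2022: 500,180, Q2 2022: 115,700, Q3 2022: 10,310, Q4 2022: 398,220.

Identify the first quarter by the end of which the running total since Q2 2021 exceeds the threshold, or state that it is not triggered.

Through Q2 2021: 271,390
Through Q3 2021: 416,020
Through Q4 2021: 1,526,840
Through Q1 2022: 2,027,020
Through Q2 2022: 2,142,720 ← exceeds threshold

Q2 2022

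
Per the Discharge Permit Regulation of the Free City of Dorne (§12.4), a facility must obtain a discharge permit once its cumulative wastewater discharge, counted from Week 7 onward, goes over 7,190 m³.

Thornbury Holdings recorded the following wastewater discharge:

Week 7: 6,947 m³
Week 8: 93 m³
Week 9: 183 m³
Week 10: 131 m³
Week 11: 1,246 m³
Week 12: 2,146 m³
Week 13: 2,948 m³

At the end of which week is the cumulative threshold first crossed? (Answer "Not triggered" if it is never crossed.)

Through Week 7: 6,947 m³
Through Week 8: 7,040 m³
Through Week 9: 7,223 m³ ← exceeds threshold

Week 9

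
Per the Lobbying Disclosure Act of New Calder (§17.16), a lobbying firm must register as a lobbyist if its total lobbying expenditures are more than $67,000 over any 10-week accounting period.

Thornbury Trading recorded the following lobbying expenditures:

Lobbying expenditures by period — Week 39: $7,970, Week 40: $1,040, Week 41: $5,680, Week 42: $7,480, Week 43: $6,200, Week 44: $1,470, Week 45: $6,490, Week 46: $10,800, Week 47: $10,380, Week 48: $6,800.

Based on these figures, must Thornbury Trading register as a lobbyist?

Total lobbying expenditures: $7,970 + $1,040 + $5,680 + $7,480 + $6,200 + $1,470 + $6,490 + $10,800 + $10,380 + $6,800 = $64,310.
$64,310 ≤ $67,000, so the threshold is not exceeded.

No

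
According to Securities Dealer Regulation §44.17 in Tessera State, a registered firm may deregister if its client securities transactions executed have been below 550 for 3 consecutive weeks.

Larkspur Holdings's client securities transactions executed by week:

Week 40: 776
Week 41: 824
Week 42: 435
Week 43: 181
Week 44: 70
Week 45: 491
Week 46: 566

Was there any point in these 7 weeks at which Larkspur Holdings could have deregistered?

Weeks below 550: Week 42, Week 43, Week 44, Week 45.
Longest run of consecutive weeks below the threshold: 4.
4 ≥ 3, so Larkspur Holdings became eligible.

Yes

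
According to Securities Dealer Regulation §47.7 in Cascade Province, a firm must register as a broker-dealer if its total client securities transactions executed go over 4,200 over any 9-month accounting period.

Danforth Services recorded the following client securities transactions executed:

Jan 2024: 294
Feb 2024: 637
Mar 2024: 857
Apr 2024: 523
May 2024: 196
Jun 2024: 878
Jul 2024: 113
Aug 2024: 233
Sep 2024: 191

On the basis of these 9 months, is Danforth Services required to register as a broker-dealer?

Total client securities transactions executed: 294 + 637 + 857 + 523 + 196 + 878 + 113 + 233 + 191 = 3,922.
3,922 ≤ 4,200, so the threshold is not exceeded.

No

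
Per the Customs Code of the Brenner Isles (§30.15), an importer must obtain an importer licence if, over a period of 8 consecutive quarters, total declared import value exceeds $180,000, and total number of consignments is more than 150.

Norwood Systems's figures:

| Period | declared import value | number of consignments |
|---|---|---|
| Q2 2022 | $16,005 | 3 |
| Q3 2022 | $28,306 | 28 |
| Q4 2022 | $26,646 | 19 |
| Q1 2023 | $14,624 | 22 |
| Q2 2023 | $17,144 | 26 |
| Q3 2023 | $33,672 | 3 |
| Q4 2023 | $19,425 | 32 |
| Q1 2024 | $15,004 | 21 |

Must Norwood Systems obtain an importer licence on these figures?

No

Total declared import value: $16,005 + $28,306 + $26,646 + $14,624 + $17,144 + $33,672 + $19,425 + $15,004 = $170,826 (≤ $180,000).
Total number of consignments: 3 + 28 + 19 + 22 + 26 + 3 + 32 + 21 = 154 (> 150).
The test is 'and': the rule requires both, and at least one is not exceeded.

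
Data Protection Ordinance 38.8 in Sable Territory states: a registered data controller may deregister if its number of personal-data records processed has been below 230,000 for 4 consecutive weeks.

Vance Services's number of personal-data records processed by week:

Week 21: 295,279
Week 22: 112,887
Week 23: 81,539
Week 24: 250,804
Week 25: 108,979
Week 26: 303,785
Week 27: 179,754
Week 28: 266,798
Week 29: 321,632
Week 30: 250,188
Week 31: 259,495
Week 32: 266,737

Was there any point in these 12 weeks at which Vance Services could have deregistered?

No

Weeks below 230,000: Week 22, Week 23, Week 25, Week 27.
Longest run of consecutive weeks below the threshold: 2.
2 < 4, so Vance Services never became eligible.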